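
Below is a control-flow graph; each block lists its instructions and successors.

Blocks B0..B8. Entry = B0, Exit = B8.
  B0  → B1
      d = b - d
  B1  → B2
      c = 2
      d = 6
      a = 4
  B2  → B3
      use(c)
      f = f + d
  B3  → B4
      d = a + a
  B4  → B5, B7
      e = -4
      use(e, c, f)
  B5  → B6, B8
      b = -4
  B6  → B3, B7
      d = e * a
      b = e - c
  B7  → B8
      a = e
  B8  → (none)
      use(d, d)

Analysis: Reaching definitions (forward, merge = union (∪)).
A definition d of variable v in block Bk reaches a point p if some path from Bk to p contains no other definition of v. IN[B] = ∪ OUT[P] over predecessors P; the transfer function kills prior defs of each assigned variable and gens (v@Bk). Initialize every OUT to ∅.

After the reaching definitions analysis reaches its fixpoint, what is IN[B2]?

Answer: {a@B1, c@B1, d@B1}

Trace:
Per-block solution:
  B0:  IN={}  OUT={d@B0}
  B1:  IN={d@B0}  OUT={a@B1, c@B1, d@B1}
  B2:  IN={a@B1, c@B1, d@B1}  OUT={a@B1, c@B1, d@B1, f@B2}
  B3:  IN={a@B1, b@B6, c@B1, d@B1, d@B6, e@B4, f@B2}  OUT={a@B1, b@B6, c@B1, d@B3, e@B4, f@B2}
  B4:  IN={a@B1, b@B6, c@B1, d@B3, e@B4, f@B2}  OUT={a@B1, b@B6, c@B1, d@B3, e@B4, f@B2}
  B5:  IN={a@B1, b@B6, c@B1, d@B3, e@B4, f@B2}  OUT={a@B1, b@B5, c@B1, d@B3, e@B4, f@B2}
  B6:  IN={a@B1, b@B5, c@B1, d@B3, e@B4, f@B2}  OUT={a@B1, b@B6, c@B1, d@B6, e@B4, f@B2}
  B7:  IN={a@B1, b@B6, c@B1, d@B3, d@B6, e@B4, f@B2}  OUT={a@B7, b@B6, c@B1, d@B3, d@B6, e@B4, f@B2}
  B8:  IN={a@B1, a@B7, b@B5, b@B6, c@B1, d@B3, d@B6, e@B4, f@B2}  OUT={a@B1, a@B7, b@B5, b@B6, c@B1, d@B3, d@B6, e@B4, f@B2}

Merge at B2: IN[B2] = OUT[B1] = {a@B1, c@B1, d@B1}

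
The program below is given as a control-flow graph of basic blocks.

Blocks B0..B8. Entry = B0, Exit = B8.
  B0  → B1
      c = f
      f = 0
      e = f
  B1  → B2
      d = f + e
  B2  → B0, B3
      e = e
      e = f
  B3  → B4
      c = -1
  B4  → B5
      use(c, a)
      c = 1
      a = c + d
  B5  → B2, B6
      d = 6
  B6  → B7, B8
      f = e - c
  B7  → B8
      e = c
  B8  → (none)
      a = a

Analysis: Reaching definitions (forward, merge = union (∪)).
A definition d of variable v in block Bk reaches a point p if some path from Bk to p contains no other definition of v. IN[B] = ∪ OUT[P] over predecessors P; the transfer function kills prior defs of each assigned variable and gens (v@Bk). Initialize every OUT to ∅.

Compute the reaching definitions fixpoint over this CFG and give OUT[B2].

Answer: {a@B4, c@B0, c@B4, d@B1, d@B5, e@B2, f@B0}

Working:
Per-block solution:
  B0: | IN={a@B4, c@B0, c@B4, d@B1, d@B5, e@B2, f@B0} | OUT={a@B4, c@B0, d@B1, d@B5, e@B0, f@B0}
  B1: | IN={a@B4, c@B0, d@B1, d@B5, e@B0, f@B0} | OUT={a@B4, c@B0, d@B1, e@B0, f@B0}
  B2: | IN={a@B4, c@B0, c@B4, d@B1, d@B5, e@B0, e@B2, f@B0} | OUT={a@B4, c@B0, c@B4, d@B1, d@B5, e@B2, f@B0}
  B3: | IN={a@B4, c@B0, c@B4, d@B1, d@B5, e@B2, f@B0} | OUT={a@B4, c@B3, d@B1, d@B5, e@B2, f@B0}
  B4: | IN={a@B4, c@B3, d@B1, d@B5, e@B2, f@B0} | OUT={a@B4, c@B4, d@B1, d@B5, e@B2, f@B0}
  B5: | IN={a@B4, c@B4, d@B1, d@B5, e@B2, f@B0} | OUT={a@B4, c@B4, d@B5, e@B2, f@B0}
  B6: | IN={a@B4, c@B4, d@B5, e@B2, f@B0} | OUT={a@B4, c@B4, d@B5, e@B2, f@B6}
  B7: | IN={a@B4, c@B4, d@B5, e@B2, f@B6} | OUT={a@B4, c@B4, d@B5, e@B7, f@B6}
  B8: | IN={a@B4, c@B4, d@B5, e@B2, e@B7, f@B6} | OUT={a@B8, c@B4, d@B5, e@B2, e@B7, f@B6}

Merge at B2: IN[B2] = OUT[B1] ⊔ OUT[B5] = {a@B4, c@B0, c@B4, d@B1, d@B5, e@B0, e@B2, f@B0}
Applying B2's transfer function to that IN value gives OUT[B2] (row B2 above).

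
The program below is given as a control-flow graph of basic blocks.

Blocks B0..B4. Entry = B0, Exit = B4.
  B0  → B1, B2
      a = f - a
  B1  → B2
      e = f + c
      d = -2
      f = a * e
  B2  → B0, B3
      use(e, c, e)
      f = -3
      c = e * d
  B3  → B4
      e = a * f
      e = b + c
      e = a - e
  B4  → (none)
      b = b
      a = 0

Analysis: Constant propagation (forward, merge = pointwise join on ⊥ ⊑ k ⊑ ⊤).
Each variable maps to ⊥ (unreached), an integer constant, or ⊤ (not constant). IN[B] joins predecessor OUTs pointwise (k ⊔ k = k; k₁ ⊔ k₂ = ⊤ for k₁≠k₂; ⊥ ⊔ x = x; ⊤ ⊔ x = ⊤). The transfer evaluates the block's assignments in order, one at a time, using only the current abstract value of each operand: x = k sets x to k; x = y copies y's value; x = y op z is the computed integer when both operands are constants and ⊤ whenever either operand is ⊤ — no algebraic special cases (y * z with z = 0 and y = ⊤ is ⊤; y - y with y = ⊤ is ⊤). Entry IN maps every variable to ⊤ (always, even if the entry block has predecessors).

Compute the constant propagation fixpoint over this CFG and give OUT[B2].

Fixpoint table:
  B0:  IN=(all ⊤)  OUT=(all ⊤)
  B1:  IN=(all ⊤)  OUT={d:-2; rest ⊤}
  B2:  IN=(all ⊤)  OUT={f:-3; rest ⊤}
  B3:  IN={f:-3; rest ⊤}  OUT={f:-3; rest ⊤}
  B4:  IN={f:-3; rest ⊤}  OUT={a:0, f:-3; rest ⊤}

Merge at B2: IN[B2] = OUT[B0] ⊔ OUT[B1] = {a: ⊤, b: ⊤, c: ⊤, d: ⊤, e: ⊤, f: ⊤}
Applying B2's transfer function to that IN value gives OUT[B2] (row B2 above).

Answer: {a: ⊤, b: ⊤, c: ⊤, d: ⊤, e: ⊤, f: -3}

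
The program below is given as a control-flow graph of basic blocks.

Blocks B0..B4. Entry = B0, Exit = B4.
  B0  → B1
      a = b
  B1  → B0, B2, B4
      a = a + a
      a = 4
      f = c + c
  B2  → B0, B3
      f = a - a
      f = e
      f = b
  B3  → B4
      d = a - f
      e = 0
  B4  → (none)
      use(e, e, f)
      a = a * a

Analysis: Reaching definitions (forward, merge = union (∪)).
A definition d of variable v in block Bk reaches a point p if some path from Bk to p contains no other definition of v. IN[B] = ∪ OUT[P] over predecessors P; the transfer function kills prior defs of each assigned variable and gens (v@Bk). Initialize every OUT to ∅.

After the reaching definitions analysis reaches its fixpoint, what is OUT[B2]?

Answer: {a@B1, f@B2}

Derivation:
Fixpoint table:
  B0:  IN={a@B1, f@B1, f@B2}  OUT={a@B0, f@B1, f@B2}
  B1:  IN={a@B0, f@B1, f@B2}  OUT={a@B1, f@B1}
  B2:  IN={a@B1, f@B1}  OUT={a@B1, f@B2}
  B3:  IN={a@B1, f@B2}  OUT={a@B1, d@B3, e@B3, f@B2}
  B4:  IN={a@B1, d@B3, e@B3, f@B1, f@B2}  OUT={a@B4, d@B3, e@B3, f@B1, f@B2}

Merge at B2: IN[B2] = OUT[B1] = {a@B1, f@B1}
Applying B2's transfer function to that IN value gives OUT[B2] (row B2 above).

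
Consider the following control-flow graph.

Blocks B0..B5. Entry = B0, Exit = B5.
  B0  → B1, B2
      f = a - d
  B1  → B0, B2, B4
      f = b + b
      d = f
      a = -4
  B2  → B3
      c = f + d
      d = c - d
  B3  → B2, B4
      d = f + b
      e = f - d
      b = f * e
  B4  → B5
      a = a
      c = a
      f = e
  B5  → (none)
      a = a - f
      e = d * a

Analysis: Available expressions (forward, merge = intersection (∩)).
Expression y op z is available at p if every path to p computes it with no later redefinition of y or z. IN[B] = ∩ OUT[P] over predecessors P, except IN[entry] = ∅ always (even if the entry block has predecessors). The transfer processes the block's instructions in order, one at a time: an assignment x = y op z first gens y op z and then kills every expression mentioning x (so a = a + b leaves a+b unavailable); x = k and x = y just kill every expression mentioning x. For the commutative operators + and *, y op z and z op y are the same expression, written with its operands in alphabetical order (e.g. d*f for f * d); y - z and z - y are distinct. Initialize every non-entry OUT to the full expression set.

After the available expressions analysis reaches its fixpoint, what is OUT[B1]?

Answer: {b+b}

Trace:
Converged values:
  B0:   IN={}   OUT={a-d}
  B1:   IN={a-d}   OUT={b+b}
  B2:   IN={}   OUT={}
  B3:   IN={}   OUT={e*f, f-d}
  B4:   IN={}   OUT={}
  B5:   IN={}   OUT={a*d}

Merge at B1: IN[B1] = OUT[B0] = {a-d}
Applying B1's transfer function to that IN value gives OUT[B1] (row B1 above).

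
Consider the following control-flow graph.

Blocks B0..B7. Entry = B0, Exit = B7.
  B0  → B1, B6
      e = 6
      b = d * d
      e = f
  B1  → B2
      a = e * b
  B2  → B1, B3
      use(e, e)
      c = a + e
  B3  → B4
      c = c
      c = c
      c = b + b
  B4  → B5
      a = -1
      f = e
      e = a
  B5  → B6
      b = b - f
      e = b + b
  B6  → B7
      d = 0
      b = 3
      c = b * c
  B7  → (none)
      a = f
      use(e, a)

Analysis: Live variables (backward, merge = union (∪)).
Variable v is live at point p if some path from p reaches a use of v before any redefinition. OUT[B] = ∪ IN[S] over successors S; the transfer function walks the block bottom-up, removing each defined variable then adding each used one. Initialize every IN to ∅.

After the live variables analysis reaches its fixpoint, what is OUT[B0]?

Answer: {b, c, e, f}

Derivation:
Per-block solution:
  B0: | IN={c, d, f} | OUT={b, c, e, f}
  B1: | IN={b, e} | OUT={a, b, e}
  B2: | IN={a, b, e} | OUT={b, c, e}
  B3: | IN={b, c, e} | OUT={b, c, e}
  B4: | IN={b, c, e} | OUT={b, c, f}
  B5: | IN={b, c, f} | OUT={c, e, f}
  B6: | IN={c, e, f} | OUT={e, f}
  B7: | IN={e, f} | OUT={}

Merge at B0: OUT[B0] = IN[B1] ⊔ IN[B6] = {b, c, e, f}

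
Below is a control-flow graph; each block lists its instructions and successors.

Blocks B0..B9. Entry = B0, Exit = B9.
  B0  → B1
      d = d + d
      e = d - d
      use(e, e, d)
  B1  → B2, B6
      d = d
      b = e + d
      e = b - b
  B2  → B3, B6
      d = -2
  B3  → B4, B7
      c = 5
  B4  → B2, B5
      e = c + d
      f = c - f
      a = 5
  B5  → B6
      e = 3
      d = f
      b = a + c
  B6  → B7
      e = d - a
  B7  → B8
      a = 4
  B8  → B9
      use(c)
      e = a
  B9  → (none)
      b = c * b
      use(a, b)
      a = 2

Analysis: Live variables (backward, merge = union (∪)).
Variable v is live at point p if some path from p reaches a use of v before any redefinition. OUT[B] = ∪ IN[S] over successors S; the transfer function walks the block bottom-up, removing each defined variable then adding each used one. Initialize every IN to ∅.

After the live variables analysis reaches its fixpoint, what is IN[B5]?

Answer: {a, c, f}

Working:
Per-block solution:
  B0: | IN={a, c, d, f} | OUT={a, c, d, e, f}
  B1: | IN={a, c, d, e, f} | OUT={a, b, c, d, f}
  B2: | IN={a, b, c, f} | OUT={a, b, c, d, f}
  B3: | IN={b, d, f} | OUT={b, c, d, f}
  B4: | IN={b, c, d, f} | OUT={a, b, c, f}
  B5: | IN={a, c, f} | OUT={a, b, c, d}
  B6: | IN={a, b, c, d} | OUT={b, c}
  B7: | IN={b, c} | OUT={a, b, c}
  B8: | IN={a, b, c} | OUT={a, b, c}
  B9: | IN={a, b, c} | OUT={}

Merge at B5: OUT[B5] = IN[B6] = {a, b, c, d}
Applying B5's transfer function to that OUT value gives IN[B5] (row B5 above).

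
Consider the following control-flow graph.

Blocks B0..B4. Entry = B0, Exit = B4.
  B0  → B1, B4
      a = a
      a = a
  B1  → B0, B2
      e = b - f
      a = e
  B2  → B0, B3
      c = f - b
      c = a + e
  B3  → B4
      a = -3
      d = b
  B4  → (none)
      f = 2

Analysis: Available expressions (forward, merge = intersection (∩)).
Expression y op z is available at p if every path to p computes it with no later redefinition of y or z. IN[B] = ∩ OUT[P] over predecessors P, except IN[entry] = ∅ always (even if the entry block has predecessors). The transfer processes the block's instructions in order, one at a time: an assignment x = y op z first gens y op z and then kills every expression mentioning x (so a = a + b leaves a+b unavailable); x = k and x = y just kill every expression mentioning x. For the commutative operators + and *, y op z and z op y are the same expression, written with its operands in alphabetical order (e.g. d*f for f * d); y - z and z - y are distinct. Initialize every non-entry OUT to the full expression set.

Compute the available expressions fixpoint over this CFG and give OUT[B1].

Per-block solution:
  B0:  IN={}  OUT={}
  B1:  IN={}  OUT={b-f}
  B2:  IN={b-f}  OUT={a+e, b-f, f-b}
  B3:  IN={a+e, b-f, f-b}  OUT={b-f, f-b}
  B4:  IN={}  OUT={}

Merge at B1: IN[B1] = OUT[B0] = {}
Applying B1's transfer function to that IN value gives OUT[B1] (row B1 above).

Answer: {b-f}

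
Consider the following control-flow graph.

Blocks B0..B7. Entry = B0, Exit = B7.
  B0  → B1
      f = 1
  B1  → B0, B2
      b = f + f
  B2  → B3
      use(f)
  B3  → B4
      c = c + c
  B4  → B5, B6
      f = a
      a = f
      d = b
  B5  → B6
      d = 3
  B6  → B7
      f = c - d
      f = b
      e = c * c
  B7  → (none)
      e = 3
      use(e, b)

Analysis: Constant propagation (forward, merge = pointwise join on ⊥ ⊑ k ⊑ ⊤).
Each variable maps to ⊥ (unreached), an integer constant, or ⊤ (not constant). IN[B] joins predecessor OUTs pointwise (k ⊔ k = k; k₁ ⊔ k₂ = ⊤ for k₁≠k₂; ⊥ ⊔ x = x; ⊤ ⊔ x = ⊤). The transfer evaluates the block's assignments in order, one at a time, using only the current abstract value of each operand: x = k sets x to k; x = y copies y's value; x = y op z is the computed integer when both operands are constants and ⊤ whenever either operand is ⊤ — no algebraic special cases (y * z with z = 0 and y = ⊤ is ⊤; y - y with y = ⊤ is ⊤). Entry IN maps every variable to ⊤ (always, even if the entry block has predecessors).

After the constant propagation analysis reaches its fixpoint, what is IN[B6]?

Answer: {a: ⊤, b: 2, c: ⊤, d: ⊤, e: ⊤, f: ⊤}

Derivation:
Per-block solution:
  B0: | IN=(all ⊤) | OUT={f:1; rest ⊤}
  B1: | IN={f:1; rest ⊤} | OUT={b:2, f:1; rest ⊤}
  B2: | IN={b:2, f:1; rest ⊤} | OUT={b:2, f:1; rest ⊤}
  B3: | IN={b:2, f:1; rest ⊤} | OUT={b:2, f:1; rest ⊤}
  B4: | IN={b:2, f:1; rest ⊤} | OUT={b:2, d:2; rest ⊤}
  B5: | IN={b:2, d:2; rest ⊤} | OUT={b:2, d:3; rest ⊤}
  B6: | IN={b:2; rest ⊤} | OUT={b:2, f:2; rest ⊤}
  B7: | IN={b:2, f:2; rest ⊤} | OUT={b:2, e:3, f:2; rest ⊤}

Merge at B6: IN[B6] = OUT[B4] ⊔ OUT[B5] = {a: ⊤, b: 2, c: ⊤, d: ⊤, e: ⊤, f: ⊤}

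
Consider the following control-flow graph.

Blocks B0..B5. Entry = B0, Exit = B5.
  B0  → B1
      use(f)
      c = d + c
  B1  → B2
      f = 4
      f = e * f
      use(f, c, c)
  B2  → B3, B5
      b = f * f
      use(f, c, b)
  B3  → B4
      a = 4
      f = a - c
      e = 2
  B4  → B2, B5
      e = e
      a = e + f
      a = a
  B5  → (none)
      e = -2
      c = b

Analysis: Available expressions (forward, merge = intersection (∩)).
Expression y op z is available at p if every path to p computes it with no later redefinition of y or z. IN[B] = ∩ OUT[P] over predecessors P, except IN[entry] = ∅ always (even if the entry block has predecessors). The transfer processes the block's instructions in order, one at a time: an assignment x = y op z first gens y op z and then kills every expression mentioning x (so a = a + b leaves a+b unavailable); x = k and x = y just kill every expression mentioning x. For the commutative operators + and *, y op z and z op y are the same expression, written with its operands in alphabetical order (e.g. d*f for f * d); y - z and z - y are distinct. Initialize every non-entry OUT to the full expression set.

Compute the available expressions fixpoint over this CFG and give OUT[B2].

Answer: {f*f}

Derivation:
Fixpoint table:
  B0:  IN={}  OUT={}
  B1:  IN={}  OUT={}
  B2:  IN={}  OUT={f*f}
  B3:  IN={f*f}  OUT={a-c}
  B4:  IN={a-c}  OUT={e+f}
  B5:  IN={}  OUT={}

Merge at B2: IN[B2] = OUT[B1] ∩ OUT[B4] = {}
Applying B2's transfer function to that IN value gives OUT[B2] (row B2 above).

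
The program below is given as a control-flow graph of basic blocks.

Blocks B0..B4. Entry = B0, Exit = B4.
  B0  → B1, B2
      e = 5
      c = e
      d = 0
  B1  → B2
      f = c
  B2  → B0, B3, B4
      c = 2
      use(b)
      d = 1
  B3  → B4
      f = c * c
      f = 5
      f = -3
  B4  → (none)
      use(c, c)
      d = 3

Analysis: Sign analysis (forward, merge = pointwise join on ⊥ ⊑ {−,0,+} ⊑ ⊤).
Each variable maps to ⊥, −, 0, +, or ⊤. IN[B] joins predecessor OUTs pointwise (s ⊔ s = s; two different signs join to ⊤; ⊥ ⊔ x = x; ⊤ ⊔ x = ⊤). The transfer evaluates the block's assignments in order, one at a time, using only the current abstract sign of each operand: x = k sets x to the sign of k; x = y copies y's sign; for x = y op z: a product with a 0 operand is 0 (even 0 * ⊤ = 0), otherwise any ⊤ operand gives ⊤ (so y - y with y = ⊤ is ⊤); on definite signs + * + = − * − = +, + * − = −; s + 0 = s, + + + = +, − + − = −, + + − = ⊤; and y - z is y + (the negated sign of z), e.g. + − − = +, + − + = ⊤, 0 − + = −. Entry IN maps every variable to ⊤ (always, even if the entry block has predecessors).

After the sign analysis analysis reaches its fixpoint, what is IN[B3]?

Converged values:
  B0: | IN=(all ⊤) | OUT={c:+, d:0, e:+; rest ⊤}
  B1: | IN={c:+, d:0, e:+; rest ⊤} | OUT={c:+, d:0, e:+, f:+; rest ⊤}
  B2: | IN={c:+, d:0, e:+; rest ⊤} | OUT={c:+, d:+, e:+; rest ⊤}
  B3: | IN={c:+, d:+, e:+; rest ⊤} | OUT={c:+, d:+, e:+, f:-; rest ⊤}
  B4: | IN={c:+, d:+, e:+; rest ⊤} | OUT={c:+, d:+, e:+; rest ⊤}

Merge at B3: IN[B3] = OUT[B2] = {a: ⊤, b: ⊤, c: +, d: +, e: +, f: ⊤}

Answer: {a: ⊤, b: ⊤, c: +, d: +, e: +, f: ⊤}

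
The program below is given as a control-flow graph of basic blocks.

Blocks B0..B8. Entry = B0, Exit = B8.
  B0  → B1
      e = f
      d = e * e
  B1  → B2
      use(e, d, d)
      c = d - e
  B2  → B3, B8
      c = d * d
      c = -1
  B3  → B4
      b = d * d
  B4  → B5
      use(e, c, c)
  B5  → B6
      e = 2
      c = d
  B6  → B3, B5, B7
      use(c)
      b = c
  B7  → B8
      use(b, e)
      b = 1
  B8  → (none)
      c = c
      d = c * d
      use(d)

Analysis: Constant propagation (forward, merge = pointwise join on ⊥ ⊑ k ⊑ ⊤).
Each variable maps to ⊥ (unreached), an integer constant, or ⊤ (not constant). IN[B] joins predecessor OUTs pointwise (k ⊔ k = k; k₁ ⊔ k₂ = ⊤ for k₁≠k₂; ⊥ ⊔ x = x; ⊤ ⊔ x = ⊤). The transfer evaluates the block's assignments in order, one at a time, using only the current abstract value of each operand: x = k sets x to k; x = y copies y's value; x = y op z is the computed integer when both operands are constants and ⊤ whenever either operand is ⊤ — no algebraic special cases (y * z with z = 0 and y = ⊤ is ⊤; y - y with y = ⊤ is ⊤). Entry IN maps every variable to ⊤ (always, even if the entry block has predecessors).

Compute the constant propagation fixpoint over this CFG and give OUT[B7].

Answer: {a: ⊤, b: 1, c: ⊤, d: ⊤, e: 2, f: ⊤}

Derivation:
Per-block solution:
  B0: | IN=(all ⊤) | OUT=(all ⊤)
  B1: | IN=(all ⊤) | OUT=(all ⊤)
  B2: | IN=(all ⊤) | OUT={c:-1; rest ⊤}
  B3: | IN=(all ⊤) | OUT=(all ⊤)
  B4: | IN=(all ⊤) | OUT=(all ⊤)
  B5: | IN=(all ⊤) | OUT={e:2; rest ⊤}
  B6: | IN={e:2; rest ⊤} | OUT={e:2; rest ⊤}
  B7: | IN={e:2; rest ⊤} | OUT={b:1, e:2; rest ⊤}
  B8: | IN=(all ⊤) | OUT=(all ⊤)

Merge at B7: IN[B7] = OUT[B6] = {a: ⊤, b: ⊤, c: ⊤, d: ⊤, e: 2, f: ⊤}
Applying B7's transfer function to that IN value gives OUT[B7] (row B7 above).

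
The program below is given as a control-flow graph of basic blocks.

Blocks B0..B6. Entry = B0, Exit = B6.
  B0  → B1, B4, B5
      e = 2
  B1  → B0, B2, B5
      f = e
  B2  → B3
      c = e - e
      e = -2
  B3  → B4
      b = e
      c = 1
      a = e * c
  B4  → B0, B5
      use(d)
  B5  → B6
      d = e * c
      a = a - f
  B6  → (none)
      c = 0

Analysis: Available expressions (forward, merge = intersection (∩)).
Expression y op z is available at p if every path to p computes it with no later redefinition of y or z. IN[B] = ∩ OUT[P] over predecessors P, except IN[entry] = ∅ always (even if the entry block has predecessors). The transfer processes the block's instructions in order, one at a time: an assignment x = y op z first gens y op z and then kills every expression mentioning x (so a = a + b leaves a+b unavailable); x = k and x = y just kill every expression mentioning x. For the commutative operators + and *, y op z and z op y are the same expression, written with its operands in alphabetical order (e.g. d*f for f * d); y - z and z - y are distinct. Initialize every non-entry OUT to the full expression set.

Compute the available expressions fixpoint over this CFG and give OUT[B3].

Answer: {c*e}

Derivation:
Fixpoint table:
  B0:  IN={}  OUT={}
  B1:  IN={}  OUT={}
  B2:  IN={}  OUT={}
  B3:  IN={}  OUT={c*e}
  B4:  IN={}  OUT={}
  B5:  IN={}  OUT={c*e}
  B6:  IN={c*e}  OUT={}

Merge at B3: IN[B3] = OUT[B2] = {}
Applying B3's transfer function to that IN value gives OUT[B3] (row B3 above).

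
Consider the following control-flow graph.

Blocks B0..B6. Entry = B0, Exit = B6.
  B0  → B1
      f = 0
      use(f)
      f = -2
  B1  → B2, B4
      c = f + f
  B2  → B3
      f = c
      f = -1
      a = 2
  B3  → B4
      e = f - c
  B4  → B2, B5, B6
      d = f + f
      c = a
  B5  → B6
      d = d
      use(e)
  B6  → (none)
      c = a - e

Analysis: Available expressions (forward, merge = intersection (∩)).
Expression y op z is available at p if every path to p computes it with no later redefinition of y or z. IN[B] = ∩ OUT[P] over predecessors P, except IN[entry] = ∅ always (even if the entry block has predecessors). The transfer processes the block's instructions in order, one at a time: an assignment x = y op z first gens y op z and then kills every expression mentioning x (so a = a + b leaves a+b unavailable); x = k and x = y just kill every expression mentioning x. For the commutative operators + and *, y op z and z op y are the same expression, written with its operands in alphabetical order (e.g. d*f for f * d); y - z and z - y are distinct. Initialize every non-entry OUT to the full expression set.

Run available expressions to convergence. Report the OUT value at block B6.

Answer: {a-e, f+f}

Working:
Converged values:
  B0: | IN={} | OUT={}
  B1: | IN={} | OUT={f+f}
  B2: | IN={f+f} | OUT={}
  B3: | IN={} | OUT={f-c}
  B4: | IN={} | OUT={f+f}
  B5: | IN={f+f} | OUT={f+f}
  B6: | IN={f+f} | OUT={a-e, f+f}

Merge at B6: IN[B6] = OUT[B4] ∩ OUT[B5] = {f+f}
Applying B6's transfer function to that IN value gives OUT[B6] (row B6 above).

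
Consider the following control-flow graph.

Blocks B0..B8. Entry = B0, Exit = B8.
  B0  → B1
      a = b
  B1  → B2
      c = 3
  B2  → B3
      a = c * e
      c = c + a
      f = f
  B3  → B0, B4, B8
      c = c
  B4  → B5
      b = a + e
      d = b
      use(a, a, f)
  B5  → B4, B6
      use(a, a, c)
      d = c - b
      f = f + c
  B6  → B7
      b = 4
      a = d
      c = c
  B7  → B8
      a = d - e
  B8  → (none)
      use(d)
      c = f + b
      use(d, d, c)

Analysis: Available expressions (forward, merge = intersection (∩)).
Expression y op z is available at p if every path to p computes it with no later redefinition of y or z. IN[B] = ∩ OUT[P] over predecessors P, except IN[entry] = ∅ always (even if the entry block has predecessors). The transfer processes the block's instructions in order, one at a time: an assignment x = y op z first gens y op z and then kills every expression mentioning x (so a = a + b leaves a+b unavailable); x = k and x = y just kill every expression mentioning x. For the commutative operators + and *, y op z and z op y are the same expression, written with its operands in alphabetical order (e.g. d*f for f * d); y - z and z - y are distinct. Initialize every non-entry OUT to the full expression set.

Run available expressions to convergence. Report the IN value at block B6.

Answer: {a+e, c-b}

Derivation:
Fixpoint table:
  B0:  IN={}  OUT={}
  B1:  IN={}  OUT={}
  B2:  IN={}  OUT={}
  B3:  IN={}  OUT={}
  B4:  IN={}  OUT={a+e}
  B5:  IN={a+e}  OUT={a+e, c-b}
  B6:  IN={a+e, c-b}  OUT={}
  B7:  IN={}  OUT={d-e}
  B8:  IN={}  OUT={b+f}

Merge at B6: IN[B6] = OUT[B5] = {a+e, c-b}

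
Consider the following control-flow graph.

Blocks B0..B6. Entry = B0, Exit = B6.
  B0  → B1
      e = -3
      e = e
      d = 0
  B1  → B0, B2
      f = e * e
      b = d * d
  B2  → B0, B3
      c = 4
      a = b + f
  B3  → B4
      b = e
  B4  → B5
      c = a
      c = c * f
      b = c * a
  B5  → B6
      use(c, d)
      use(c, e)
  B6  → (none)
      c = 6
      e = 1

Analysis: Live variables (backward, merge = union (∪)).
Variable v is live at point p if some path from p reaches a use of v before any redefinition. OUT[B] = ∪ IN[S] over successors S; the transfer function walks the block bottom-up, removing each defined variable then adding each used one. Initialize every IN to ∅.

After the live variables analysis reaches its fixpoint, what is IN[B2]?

Answer: {b, d, e, f}

Trace:
Fixpoint table:
  B0:  IN={}  OUT={d, e}
  B1:  IN={d, e}  OUT={b, d, e, f}
  B2:  IN={b, d, e, f}  OUT={a, d, e, f}
  B3:  IN={a, d, e, f}  OUT={a, d, e, f}
  B4:  IN={a, d, e, f}  OUT={c, d, e}
  B5:  IN={c, d, e}  OUT={}
  B6:  IN={}  OUT={}

Merge at B2: OUT[B2] = IN[B0] ⊔ IN[B3] = {a, d, e, f}
Applying B2's transfer function to that OUT value gives IN[B2] (row B2 above).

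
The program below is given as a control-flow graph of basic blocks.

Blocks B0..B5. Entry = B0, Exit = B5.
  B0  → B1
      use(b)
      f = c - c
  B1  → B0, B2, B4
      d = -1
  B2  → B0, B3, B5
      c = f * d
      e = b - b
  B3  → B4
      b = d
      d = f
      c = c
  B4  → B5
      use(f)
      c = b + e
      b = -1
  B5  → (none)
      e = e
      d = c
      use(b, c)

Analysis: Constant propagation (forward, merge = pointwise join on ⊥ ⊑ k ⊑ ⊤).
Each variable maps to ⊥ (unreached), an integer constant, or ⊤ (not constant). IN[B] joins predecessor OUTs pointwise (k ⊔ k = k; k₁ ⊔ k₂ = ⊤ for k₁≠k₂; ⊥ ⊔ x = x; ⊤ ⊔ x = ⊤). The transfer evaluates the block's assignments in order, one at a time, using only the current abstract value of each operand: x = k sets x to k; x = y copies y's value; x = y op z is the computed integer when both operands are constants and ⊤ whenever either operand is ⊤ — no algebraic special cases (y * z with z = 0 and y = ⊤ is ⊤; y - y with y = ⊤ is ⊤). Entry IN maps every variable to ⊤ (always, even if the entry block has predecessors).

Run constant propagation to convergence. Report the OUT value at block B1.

Per-block solution:
  B0:   IN=(all ⊤)   OUT=(all ⊤)
  B1:   IN=(all ⊤)   OUT={d:-1; rest ⊤}
  B2:   IN={d:-1; rest ⊤}   OUT={d:-1; rest ⊤}
  B3:   IN={d:-1; rest ⊤}   OUT={b:-1; rest ⊤}
  B4:   IN=(all ⊤)   OUT={b:-1; rest ⊤}
  B5:   IN=(all ⊤)   OUT=(all ⊤)

Merge at B1: IN[B1] = OUT[B0] = {a: ⊤, b: ⊤, c: ⊤, d: ⊤, e: ⊤, f: ⊤}
Applying B1's transfer function to that IN value gives OUT[B1] (row B1 above).

Answer: {a: ⊤, b: ⊤, c: ⊤, d: -1, e: ⊤, f: ⊤}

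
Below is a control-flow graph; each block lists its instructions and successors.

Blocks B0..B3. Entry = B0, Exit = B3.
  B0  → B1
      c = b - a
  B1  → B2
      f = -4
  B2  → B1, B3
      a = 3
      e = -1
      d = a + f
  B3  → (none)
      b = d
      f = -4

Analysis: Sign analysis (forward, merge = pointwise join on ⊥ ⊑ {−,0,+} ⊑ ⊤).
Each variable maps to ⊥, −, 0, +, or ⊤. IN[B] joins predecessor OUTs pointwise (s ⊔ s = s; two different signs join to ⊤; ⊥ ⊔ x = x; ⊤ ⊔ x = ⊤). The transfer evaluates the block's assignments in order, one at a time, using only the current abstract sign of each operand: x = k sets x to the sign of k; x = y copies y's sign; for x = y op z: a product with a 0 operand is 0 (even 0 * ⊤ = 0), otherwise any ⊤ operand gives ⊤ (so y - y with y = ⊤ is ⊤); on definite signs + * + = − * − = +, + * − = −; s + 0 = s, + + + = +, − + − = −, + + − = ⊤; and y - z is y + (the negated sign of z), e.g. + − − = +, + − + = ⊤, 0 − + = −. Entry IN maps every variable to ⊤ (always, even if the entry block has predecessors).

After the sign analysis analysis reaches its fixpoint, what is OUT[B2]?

Answer: {a: +, b: ⊤, c: ⊤, d: ⊤, e: -, f: -}

Derivation:
Converged values:
  B0:  IN=(all ⊤)  OUT=(all ⊤)
  B1:  IN=(all ⊤)  OUT={f:-; rest ⊤}
  B2:  IN={f:-; rest ⊤}  OUT={a:+, e:-, f:-; rest ⊤}
  B3:  IN={a:+, e:-, f:-; rest ⊤}  OUT={a:+, e:-, f:-; rest ⊤}

Merge at B2: IN[B2] = OUT[B1] = {a: ⊤, b: ⊤, c: ⊤, d: ⊤, e: ⊤, f: -}
Applying B2's transfer function to that IN value gives OUT[B2] (row B2 above).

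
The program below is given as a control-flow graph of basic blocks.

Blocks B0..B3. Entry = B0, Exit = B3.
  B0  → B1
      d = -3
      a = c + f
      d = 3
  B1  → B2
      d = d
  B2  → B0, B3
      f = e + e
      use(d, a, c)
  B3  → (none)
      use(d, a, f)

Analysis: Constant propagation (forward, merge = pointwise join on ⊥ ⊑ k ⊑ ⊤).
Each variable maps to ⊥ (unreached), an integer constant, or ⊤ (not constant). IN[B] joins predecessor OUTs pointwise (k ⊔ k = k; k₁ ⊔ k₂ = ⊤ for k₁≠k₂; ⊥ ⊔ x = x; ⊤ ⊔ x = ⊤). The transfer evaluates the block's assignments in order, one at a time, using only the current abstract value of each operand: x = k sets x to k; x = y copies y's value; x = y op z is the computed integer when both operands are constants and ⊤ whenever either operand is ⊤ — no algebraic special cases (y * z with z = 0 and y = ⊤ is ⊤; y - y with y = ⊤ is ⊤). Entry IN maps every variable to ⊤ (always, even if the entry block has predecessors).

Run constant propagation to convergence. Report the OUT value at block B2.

Per-block solution:
  B0: | IN=(all ⊤) | OUT={d:3; rest ⊤}
  B1: | IN={d:3; rest ⊤} | OUT={d:3; rest ⊤}
  B2: | IN={d:3; rest ⊤} | OUT={d:3; rest ⊤}
  B3: | IN={d:3; rest ⊤} | OUT={d:3; rest ⊤}

Merge at B2: IN[B2] = OUT[B1] = {a: ⊤, b: ⊤, c: ⊤, d: 3, e: ⊤, f: ⊤}
Applying B2's transfer function to that IN value gives OUT[B2] (row B2 above).

Answer: {a: ⊤, b: ⊤, c: ⊤, d: 3, e: ⊤, f: ⊤}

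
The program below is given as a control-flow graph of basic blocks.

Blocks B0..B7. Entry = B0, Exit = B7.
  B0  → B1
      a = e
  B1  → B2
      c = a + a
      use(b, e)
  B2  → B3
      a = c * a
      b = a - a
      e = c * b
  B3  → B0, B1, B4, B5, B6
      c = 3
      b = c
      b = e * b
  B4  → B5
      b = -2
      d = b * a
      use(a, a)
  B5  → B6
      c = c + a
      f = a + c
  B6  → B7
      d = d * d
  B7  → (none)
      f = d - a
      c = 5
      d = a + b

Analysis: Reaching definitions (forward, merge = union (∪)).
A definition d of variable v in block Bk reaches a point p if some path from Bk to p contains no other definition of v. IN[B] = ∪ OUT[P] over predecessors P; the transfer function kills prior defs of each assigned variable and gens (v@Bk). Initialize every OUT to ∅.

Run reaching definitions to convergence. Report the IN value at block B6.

Fixpoint table:
  B0:  IN={a@B2, b@B3, c@B3, e@B2}  OUT={a@B0, b@B3, c@B3, e@B2}
  B1:  IN={a@B0, a@B2, b@B3, c@B3, e@B2}  OUT={a@B0, a@B2, b@B3, c@B1, e@B2}
  B2:  IN={a@B0, a@B2, b@B3, c@B1, e@B2}  OUT={a@B2, b@B2, c@B1, e@B2}
  B3:  IN={a@B2, b@B2, c@B1, e@B2}  OUT={a@B2, b@B3, c@B3, e@B2}
  B4:  IN={a@B2, b@B3, c@B3, e@B2}  OUT={a@B2, b@B4, c@B3, d@B4, e@B2}
  B5:  IN={a@B2, b@B3, b@B4, c@B3, d@B4, e@B2}  OUT={a@B2, b@B3, b@B4, c@B5, d@B4, e@B2, f@B5}
  B6:  IN={a@B2, b@B3, b@B4, c@B3, c@B5, d@B4, e@B2, f@B5}  OUT={a@B2, b@B3, b@B4, c@B3, c@B5, d@B6, e@B2, f@B5}
  B7:  IN={a@B2, b@B3, b@B4, c@B3, c@B5, d@B6, e@B2, f@B5}  OUT={a@B2, b@B3, b@B4, c@B7, d@B7, e@B2, f@B7}

Merge at B6: IN[B6] = OUT[B3] ⊔ OUT[B5] = {a@B2, b@B3, b@B4, c@B3, c@B5, d@B4, e@B2, f@B5}

Answer: {a@B2, b@B3, b@B4, c@B3, c@B5, d@B4, e@B2, f@B5}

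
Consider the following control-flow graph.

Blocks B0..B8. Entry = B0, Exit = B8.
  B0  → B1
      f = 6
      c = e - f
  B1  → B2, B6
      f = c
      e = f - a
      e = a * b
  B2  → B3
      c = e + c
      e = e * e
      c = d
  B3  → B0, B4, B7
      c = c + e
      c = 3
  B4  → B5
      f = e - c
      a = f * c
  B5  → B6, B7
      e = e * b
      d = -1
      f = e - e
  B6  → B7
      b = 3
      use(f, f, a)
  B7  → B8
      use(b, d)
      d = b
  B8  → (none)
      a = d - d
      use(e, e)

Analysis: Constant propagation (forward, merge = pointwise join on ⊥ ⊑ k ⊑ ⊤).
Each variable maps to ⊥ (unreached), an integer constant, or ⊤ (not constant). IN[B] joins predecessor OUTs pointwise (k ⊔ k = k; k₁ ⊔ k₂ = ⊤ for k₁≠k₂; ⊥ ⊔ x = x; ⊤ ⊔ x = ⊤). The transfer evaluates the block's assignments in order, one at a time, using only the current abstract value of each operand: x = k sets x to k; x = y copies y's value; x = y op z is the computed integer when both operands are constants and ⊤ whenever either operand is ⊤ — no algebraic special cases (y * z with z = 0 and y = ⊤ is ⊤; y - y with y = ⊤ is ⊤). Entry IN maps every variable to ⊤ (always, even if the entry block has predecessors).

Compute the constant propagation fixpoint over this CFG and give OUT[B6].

Per-block solution:
  B0:  IN=(all ⊤)  OUT={f:6; rest ⊤}
  B1:  IN={f:6; rest ⊤}  OUT=(all ⊤)
  B2:  IN=(all ⊤)  OUT=(all ⊤)
  B3:  IN=(all ⊤)  OUT={c:3; rest ⊤}
  B4:  IN={c:3; rest ⊤}  OUT={c:3; rest ⊤}
  B5:  IN={c:3; rest ⊤}  OUT={c:3, d:-1; rest ⊤}
  B6:  IN=(all ⊤)  OUT={b:3; rest ⊤}
  B7:  IN=(all ⊤)  OUT=(all ⊤)
  B8:  IN=(all ⊤)  OUT=(all ⊤)

Merge at B6: IN[B6] = OUT[B1] ⊔ OUT[B5] = {a: ⊤, b: ⊤, c: ⊤, d: ⊤, e: ⊤, f: ⊤}
Applying B6's transfer function to that IN value gives OUT[B6] (row B6 above).

Answer: {a: ⊤, b: 3, c: ⊤, d: ⊤, e: ⊤, f: ⊤}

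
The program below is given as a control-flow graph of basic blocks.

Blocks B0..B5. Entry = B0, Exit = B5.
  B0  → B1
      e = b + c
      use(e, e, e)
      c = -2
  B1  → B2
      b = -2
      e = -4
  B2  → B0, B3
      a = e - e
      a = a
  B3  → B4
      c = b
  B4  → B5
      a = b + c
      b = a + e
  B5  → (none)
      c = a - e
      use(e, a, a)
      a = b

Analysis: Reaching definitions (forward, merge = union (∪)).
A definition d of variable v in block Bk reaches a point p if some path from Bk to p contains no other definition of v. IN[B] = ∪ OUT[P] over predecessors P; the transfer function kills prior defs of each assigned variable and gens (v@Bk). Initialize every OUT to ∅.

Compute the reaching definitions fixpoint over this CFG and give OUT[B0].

Answer: {a@B2, b@B1, c@B0, e@B0}

Trace:
Converged values:
  B0: | IN={a@B2, b@B1, c@B0, e@B1} | OUT={a@B2, b@B1, c@B0, e@B0}
  B1: | IN={a@B2, b@B1, c@B0, e@B0} | OUT={a@B2, b@B1, c@B0, e@B1}
  B2: | IN={a@B2, b@B1, c@B0, e@B1} | OUT={a@B2, b@B1, c@B0, e@B1}
  B3: | IN={a@B2, b@B1, c@B0, e@B1} | OUT={a@B2, b@B1, c@B3, e@B1}
  B4: | IN={a@B2, b@B1, c@B3, e@B1} | OUT={a@B4, b@B4, c@B3, e@B1}
  B5: | IN={a@B4, b@B4, c@B3, e@B1} | OUT={a@B5, b@B4, c@B5, e@B1}

Merge at B0 (entry node, so the boundary value {} is joined with the incoming edge(s)): IN[B0] = {} ⊔ OUT[B2] = {a@B2, b@B1, c@B0, e@B1}
Applying B0's transfer function to that IN value gives OUT[B0] (row B0 above).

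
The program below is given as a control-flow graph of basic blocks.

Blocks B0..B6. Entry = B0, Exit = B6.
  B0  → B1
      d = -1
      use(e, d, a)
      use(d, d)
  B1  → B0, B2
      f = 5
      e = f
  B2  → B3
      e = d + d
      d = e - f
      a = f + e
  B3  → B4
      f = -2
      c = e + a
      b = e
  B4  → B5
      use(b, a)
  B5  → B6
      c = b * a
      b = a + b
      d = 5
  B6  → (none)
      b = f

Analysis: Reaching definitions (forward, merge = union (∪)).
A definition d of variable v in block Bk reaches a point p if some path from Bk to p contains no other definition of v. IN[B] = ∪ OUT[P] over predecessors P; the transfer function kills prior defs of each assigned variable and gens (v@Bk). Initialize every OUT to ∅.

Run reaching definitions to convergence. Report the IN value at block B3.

Per-block solution:
  B0:  IN={d@B0, e@B1, f@B1}  OUT={d@B0, e@B1, f@B1}
  B1:  IN={d@B0, e@B1, f@B1}  OUT={d@B0, e@B1, f@B1}
  B2:  IN={d@B0, e@B1, f@B1}  OUT={a@B2, d@B2, e@B2, f@B1}
  B3:  IN={a@B2, d@B2, e@B2, f@B1}  OUT={a@B2, b@B3, c@B3, d@B2, e@B2, f@B3}
  B4:  IN={a@B2, b@B3, c@B3, d@B2, e@B2, f@B3}  OUT={a@B2, b@B3, c@B3, d@B2, e@B2, f@B3}
  B5:  IN={a@B2, b@B3, c@B3, d@B2, e@B2, f@B3}  OUT={a@B2, b@B5, c@B5, d@B5, e@B2, f@B3}
  B6:  IN={a@B2, b@B5, c@B5, d@B5, e@B2, f@B3}  OUT={a@B2, b@B6, c@B5, d@B5, e@B2, f@B3}

Merge at B3: IN[B3] = OUT[B2] = {a@B2, d@B2, e@B2, f@B1}

Answer: {a@B2, d@B2, e@B2, f@B1}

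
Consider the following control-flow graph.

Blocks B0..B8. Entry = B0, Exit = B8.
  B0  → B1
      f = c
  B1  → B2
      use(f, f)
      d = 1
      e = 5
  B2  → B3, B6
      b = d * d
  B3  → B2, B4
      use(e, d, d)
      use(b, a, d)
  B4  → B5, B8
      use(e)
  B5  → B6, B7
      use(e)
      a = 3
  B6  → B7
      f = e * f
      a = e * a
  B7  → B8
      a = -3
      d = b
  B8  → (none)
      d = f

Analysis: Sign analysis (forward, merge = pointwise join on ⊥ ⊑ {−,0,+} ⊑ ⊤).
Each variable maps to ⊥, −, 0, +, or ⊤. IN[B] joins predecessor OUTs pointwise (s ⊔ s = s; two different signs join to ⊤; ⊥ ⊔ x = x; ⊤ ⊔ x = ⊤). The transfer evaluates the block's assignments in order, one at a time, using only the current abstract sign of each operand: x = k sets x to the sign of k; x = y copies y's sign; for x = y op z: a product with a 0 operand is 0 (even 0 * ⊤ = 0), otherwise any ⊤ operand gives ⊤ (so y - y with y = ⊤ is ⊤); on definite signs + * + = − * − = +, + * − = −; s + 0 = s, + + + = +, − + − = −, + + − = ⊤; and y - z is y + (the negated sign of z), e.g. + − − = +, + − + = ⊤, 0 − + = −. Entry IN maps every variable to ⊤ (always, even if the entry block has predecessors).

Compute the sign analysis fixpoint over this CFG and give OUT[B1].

Answer: {a: ⊤, b: ⊤, c: ⊤, d: +, e: +, f: ⊤}

Trace:
Per-block solution:
  B0:   IN=(all ⊤)   OUT=(all ⊤)
  B1:   IN=(all ⊤)   OUT={d:+, e:+; rest ⊤}
  B2:   IN={d:+, e:+; rest ⊤}   OUT={b:+, d:+, e:+; rest ⊤}
  B3:   IN={b:+, d:+, e:+; rest ⊤}   OUT={b:+, d:+, e:+; rest ⊤}
  B4:   IN={b:+, d:+, e:+; rest ⊤}   OUT={b:+, d:+, e:+; rest ⊤}
  B5:   IN={b:+, d:+, e:+; rest ⊤}   OUT={a:+, b:+, d:+, e:+; rest ⊤}
  B6:   IN={b:+, d:+, e:+; rest ⊤}   OUT={b:+, d:+, e:+; rest ⊤}
  B7:   IN={b:+, d:+, e:+; rest ⊤}   OUT={a:-, b:+, d:+, e:+; rest ⊤}
  B8:   IN={b:+, d:+, e:+; rest ⊤}   OUT={b:+, e:+; rest ⊤}

Merge at B1: IN[B1] = OUT[B0] = {a: ⊤, b: ⊤, c: ⊤, d: ⊤, e: ⊤, f: ⊤}
Applying B1's transfer function to that IN value gives OUT[B1] (row B1 above).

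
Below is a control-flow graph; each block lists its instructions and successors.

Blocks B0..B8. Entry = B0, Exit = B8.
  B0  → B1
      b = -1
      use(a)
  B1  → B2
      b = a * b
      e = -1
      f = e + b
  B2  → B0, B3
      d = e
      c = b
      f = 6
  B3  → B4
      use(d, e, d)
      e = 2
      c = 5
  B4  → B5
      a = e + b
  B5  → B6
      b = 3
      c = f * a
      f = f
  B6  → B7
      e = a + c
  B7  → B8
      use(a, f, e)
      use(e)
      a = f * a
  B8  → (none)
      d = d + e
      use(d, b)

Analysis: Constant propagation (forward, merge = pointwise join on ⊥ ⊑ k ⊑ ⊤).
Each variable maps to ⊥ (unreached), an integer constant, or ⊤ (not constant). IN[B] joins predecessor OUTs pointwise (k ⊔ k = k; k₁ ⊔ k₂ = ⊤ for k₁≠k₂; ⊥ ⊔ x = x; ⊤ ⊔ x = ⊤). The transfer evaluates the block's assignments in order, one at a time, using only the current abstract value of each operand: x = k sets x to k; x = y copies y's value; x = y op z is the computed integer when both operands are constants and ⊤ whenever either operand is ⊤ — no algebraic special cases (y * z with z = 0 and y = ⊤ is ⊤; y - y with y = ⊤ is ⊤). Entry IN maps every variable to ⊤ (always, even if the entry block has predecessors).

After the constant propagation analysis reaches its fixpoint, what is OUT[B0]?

Converged values:
  B0:   IN=(all ⊤)   OUT={b:-1; rest ⊤}
  B1:   IN={b:-1; rest ⊤}   OUT={e:-1; rest ⊤}
  B2:   IN={e:-1; rest ⊤}   OUT={d:-1, e:-1, f:6; rest ⊤}
  B3:   IN={d:-1, e:-1, f:6; rest ⊤}   OUT={c:5, d:-1, e:2, f:6; rest ⊤}
  B4:   IN={c:5, d:-1, e:2, f:6; rest ⊤}   OUT={c:5, d:-1, e:2, f:6; rest ⊤}
  B5:   IN={c:5, d:-1, e:2, f:6; rest ⊤}   OUT={b:3, d:-1, e:2, f:6; rest ⊤}
  B6:   IN={b:3, d:-1, e:2, f:6; rest ⊤}   OUT={b:3, d:-1, f:6; rest ⊤}
  B7:   IN={b:3, d:-1, f:6; rest ⊤}   OUT={b:3, d:-1, f:6; rest ⊤}
  B8:   IN={b:3, d:-1, f:6; rest ⊤}   OUT={b:3, f:6; rest ⊤}

Merge at B0 (entry node, so the boundary value (all ⊤) is joined with the incoming edge(s)): IN[B0] = (all ⊤) ⊔ OUT[B2] = {a: ⊤, b: ⊤, c: ⊤, d: ⊤, e: ⊤, f: ⊤}
Applying B0's transfer function to that IN value gives OUT[B0] (row B0 above).

Answer: {a: ⊤, b: -1, c: ⊤, d: ⊤, e: ⊤, f: ⊤}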